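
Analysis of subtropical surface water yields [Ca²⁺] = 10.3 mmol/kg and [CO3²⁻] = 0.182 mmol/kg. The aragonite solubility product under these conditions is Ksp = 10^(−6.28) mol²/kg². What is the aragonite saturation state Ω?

Ksp = 10^(−6.28) = 5.248×10^-7
Ω = [Ca²⁺][CO3²⁻]/Ksp = (10.3×10^-3)(0.182×10^-3) / 5.248×10^-7 = 3.57

Ω = 3.57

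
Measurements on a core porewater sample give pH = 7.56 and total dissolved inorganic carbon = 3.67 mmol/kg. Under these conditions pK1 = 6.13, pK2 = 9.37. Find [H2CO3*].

α₀ = 1 / (1 + K1/[H⁺] + K1K2/[H⁺]²) = 1 / (1 + 10^+1.43 + 10^-0.38)
   = 1 / (1 + 26.915 + 0.41687) = 1/28.332 = 0.03530
[CO2*] = α₀ × DIC = 0.03530 × 3.67 = 0.130 mmol/kg

[CO2*] = 0.130 mmol/kg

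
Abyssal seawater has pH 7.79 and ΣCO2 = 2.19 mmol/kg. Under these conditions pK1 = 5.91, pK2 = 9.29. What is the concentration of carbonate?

α₂ = 1 / (1 + [H⁺]/K2 + [H⁺]²/(K1K2)) = 1 / (1 + 10^+1.50 + 10^-0.38)
   = 1 / (1 + 31.623 + 0.41687) = 1/33.040 = 0.03027
[CO3²⁻] = α₂ × DIC = 0.03027 × 2.19 = 0.0663 mmol/kg

[CO3²⁻] = 0.0663 mmol/kg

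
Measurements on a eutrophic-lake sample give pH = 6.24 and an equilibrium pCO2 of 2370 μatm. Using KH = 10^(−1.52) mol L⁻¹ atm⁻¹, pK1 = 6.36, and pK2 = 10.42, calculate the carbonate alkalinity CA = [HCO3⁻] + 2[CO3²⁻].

[CO2*] = KH · pCO2 = 10^(−1.52) × 2370×10^-6 = 7.157×10^-5 mol/L
α₀ = 1/(1 + K1/[H⁺] + K1K2/[H⁺]²) = 1/(1 + 10^-0.12 + 10^-4.30) = 0.5686
DIC = [CO2*]/α₀ = 7.157×10^-5 / 0.5686 = 0.1259 mmol/L
CA = (α₁ + 2α₂)·DIC = (0.4313 + 2×2.850×10^-5) × 0.1259 = 0.0543 mmol/L

CA = 0.0543 mmol/L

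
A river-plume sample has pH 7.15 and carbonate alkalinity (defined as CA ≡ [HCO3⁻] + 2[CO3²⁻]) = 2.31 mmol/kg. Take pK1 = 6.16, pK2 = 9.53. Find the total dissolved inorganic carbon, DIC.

CA = [HCO3⁻] + 2[CO3²⁻] = (α₁ + 2α₂)·DIC
At pH 7.15: [H⁺]/K1 = 10^-0.99 = 0.10233, K2/[H⁺] = 10^-2.38 = 0.0041687
α₁ = 1/(1 + 0.10233 + 0.0041687) = 1/1.1065 = 0.9038; α₂ = α₁·K2/[H⁺] = 0.003767
α₁ + 2α₂ = 0.9113
DIC = CA / (α₁ + 2α₂) = 2.31 / 0.9113 = 2.53 mmol/kg

DIC = 2.53 mmol/kg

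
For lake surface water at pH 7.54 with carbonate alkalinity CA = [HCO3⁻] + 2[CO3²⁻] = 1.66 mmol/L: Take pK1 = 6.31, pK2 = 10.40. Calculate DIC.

CA = [HCO3⁻] + 2[CO3²⁻] = (α₁ + 2α₂)·DIC
At pH 7.54: [H⁺]/K1 = 10^-1.23 = 0.058884, K2/[H⁺] = 10^-2.86 = 0.0013804
α₁ = 1/(1 + 0.058884 + 0.0013804) = 1/1.0603 = 0.9432; α₂ = α₁·K2/[H⁺] = 0.001302
α₁ + 2α₂ = 0.9458
DIC = CA / (α₁ + 2α₂) = 1.66 / 0.9458 = 1.76 mmol/L

DIC = 1.76 mmol/L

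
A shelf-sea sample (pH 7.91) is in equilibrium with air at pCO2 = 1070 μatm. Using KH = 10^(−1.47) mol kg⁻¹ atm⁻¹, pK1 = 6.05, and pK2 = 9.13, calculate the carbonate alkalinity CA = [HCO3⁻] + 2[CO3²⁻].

CA = 2.94 mmol/kg

[CO2*] = KH · pCO2 = 10^(−1.47) × 1070×10^-6 = 3.626×10^-5 mol/kg
α₀ = 1/(1 + K1/[H⁺] + K1K2/[H⁺]²) = 1/(1 + 10^+1.86 + 10^+0.64) = 0.01285
DIC = [CO2*]/α₀ = 3.626×10^-5 / 0.01285 = 2.821 mmol/kg
CA = (α₁ + 2α₂)·DIC = (0.9310 + 2×0.05610) × 2.821 = 2.94 mmol/kg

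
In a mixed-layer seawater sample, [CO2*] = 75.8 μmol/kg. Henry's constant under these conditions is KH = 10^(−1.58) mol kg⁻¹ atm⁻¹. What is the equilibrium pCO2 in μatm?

KH = 10^(−1.58) = 2.630×10^-2 mol kg⁻¹ atm⁻¹
pCO2 = [CO2*]/KH = 75.8×10^-6 / 2.630×10^-2 = 2.88×10^-3 atm = 2880 μatm

pCO2 = 2880 μatm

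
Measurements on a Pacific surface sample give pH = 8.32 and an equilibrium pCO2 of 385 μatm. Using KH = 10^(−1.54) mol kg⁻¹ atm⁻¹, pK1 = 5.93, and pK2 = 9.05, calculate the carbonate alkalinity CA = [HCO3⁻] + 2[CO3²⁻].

[CO2*] = KH · pCO2 = 10^(−1.54) × 385×10^-6 = 1.110×10^-5 mol/kg
α₀ = 1/(1 + K1/[H⁺] + K1K2/[H⁺]²) = 1/(1 + 10^+2.39 + 10^+1.66) = 0.003423
DIC = [CO2*]/α₀ = 1.110×10^-5 / 0.003423 = 3.244 mmol/kg
CA = (α₁ + 2α₂)·DIC = (0.8401 + 2×0.1564) × 3.244 = 3.74 mmol/kg

CA = 3.74 mmol/kg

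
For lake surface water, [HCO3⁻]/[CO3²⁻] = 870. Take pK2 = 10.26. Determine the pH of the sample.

pH = 7.32

From K2 = [H⁺][CO3²⁻]/[HCO3⁻]:  pH = pK2 − log₁₀([HCO3⁻]/[CO3²⁻])
log₁₀(870) = +2.940
pH = 10.26 − (+2.940) = 7.32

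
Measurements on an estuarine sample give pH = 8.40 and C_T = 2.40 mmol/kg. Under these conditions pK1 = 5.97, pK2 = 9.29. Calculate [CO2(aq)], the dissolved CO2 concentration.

[CO2*] = 7.87 μmol/kg

α₀ = 1 / (1 + K1/[H⁺] + K1K2/[H⁺]²) = 1 / (1 + 10^+2.43 + 10^+1.54)
   = 1 / (1 + 269.15 + 34.674) = 1/304.83 = 0.003281
[CO2*] = α₀ × DIC = 0.003281 × 2.40 = 0.00787 mmol/kg = 7.87 μmol/kg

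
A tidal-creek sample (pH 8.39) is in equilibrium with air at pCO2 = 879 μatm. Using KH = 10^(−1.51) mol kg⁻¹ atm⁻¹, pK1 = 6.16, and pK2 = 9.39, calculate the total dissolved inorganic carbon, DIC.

[CO2*] = KH · pCO2 = 10^(−1.51) × 879×10^-6 = 2.716×10^-5 mol/kg
α₀ = 1/(1 + K1/[H⁺] + K1K2/[H⁺]²) = 1/(1 + 10^+2.23 + 10^+1.23) = 0.005325
DIC = [CO2*]/α₀ = 2.716×10^-5 / 0.005325 = 5.10 mmol/kg

DIC = 5.10 mmol/kg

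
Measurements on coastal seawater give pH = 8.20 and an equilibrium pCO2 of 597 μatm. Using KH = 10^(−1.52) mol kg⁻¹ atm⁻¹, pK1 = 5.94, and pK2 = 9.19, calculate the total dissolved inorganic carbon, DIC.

DIC = 3.63 mmol/kg

[CO2*] = KH · pCO2 = 10^(−1.52) × 597×10^-6 = 1.803×10^-5 mol/kg
α₀ = 1/(1 + K1/[H⁺] + K1K2/[H⁺]²) = 1/(1 + 10^+2.26 + 10^+1.27) = 0.004961
DIC = [CO2*]/α₀ = 1.803×10^-5 / 0.004961 = 3.63 mmol/kg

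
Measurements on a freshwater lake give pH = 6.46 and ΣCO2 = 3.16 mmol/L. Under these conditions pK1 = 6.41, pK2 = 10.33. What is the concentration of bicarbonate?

α₁ = 1 / (1 + [H⁺]/K1 + K2/[H⁺]) = 1 / (1 + 10^-0.05 + 10^-3.87)
   = 1 / (1 + 0.89125 + 0.00013490) = 1/1.8914 = 0.5287
[HCO3⁻] = α₁ × DIC = 0.5287 × 3.16 = 1.67 mmol/L

[HCO3⁻] = 1.67 mmol/L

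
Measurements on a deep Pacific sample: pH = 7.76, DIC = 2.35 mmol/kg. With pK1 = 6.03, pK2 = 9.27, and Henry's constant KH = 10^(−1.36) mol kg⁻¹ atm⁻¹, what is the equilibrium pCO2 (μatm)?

pCO2 = 955 μatm

α₀ = 1 / (1 + K1/[H⁺] + K1K2/[H⁺]²) = 1 / (1 + 10^+1.73 + 10^+0.22)
   = 1 / (1 + 53.703 + 1.6596) = 1/56.363 = 0.01774
[CO2*] = α₀ × DIC = 0.01774 × 2.35 = 0.04169 mmol/kg
pCO2 = [CO2*]/KH = 4.169×10^-5 / 4.365×10^-2 = 955 μatm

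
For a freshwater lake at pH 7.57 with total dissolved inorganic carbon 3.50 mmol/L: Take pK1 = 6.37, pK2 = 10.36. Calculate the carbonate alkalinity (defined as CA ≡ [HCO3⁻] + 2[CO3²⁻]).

CA = [HCO3⁻] + 2[CO3²⁻] = (α₁ + 2α₂)·DIC
At pH 7.57: [H⁺]/K1 = 10^-1.20 = 0.063096, K2/[H⁺] = 10^-2.79 = 0.0016218
α₁ = 1/(1 + 0.063096 + 0.0016218) = 1/1.0647 = 0.9392; α₂ = α₁·K2/[H⁺] = 0.001523
α₁ + 2α₂ = 0.9423
CA = 0.9423 × 3.50 = 3.30 mmol/L

CA = 3.30 mmol/L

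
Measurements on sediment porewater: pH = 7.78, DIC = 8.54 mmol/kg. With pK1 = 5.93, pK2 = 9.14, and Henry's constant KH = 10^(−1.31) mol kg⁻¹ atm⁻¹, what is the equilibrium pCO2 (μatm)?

pCO2 = 2330 μatm

α₀ = 1 / (1 + K1/[H⁺] + K1K2/[H⁺]²) = 1 / (1 + 10^+1.85 + 10^+0.49)
   = 1 / (1 + 70.795 + 3.0903) = 1/74.885 = 0.01335
[CO2*] = α₀ × DIC = 0.01335 × 8.54 = 0.1140 mmol/kg
pCO2 = [CO2*]/KH = 1.140×10^-4 / 4.898×10^-2 = 2330 μatm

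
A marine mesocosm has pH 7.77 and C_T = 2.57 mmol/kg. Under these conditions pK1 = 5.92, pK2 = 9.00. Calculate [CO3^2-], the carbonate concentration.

α₂ = 1 / (1 + [H⁺]/K2 + [H⁺]²/(K1K2)) = 1 / (1 + 10^+1.23 + 10^-0.62)
   = 1 / (1 + 16.982 + 0.23988) = 1/18.222 = 0.05488
[CO3²⁻] = α₂ × DIC = 0.05488 × 2.57 = 0.141 mmol/kg

[CO3²⁻] = 0.141 mmol/kg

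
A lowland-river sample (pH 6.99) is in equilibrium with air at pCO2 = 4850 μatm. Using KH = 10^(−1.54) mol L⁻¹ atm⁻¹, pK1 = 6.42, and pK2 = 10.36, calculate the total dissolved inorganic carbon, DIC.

DIC = 0.660 mmol/L

[CO2*] = KH · pCO2 = 10^(−1.54) × 4850×10^-6 = 1.399×10^-4 mol/L
α₀ = 1/(1 + K1/[H⁺] + K1K2/[H⁺]²) = 1/(1 + 10^+0.57 + 10^-2.80) = 0.2120
DIC = [CO2*]/α₀ = 1.399×10^-4 / 0.2120 = 0.660 mmol/L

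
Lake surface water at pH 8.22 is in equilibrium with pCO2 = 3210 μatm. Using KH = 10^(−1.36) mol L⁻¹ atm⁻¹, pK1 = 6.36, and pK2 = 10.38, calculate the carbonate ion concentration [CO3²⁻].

[CO2*] = KH · pCO2 = 10^(−1.36) × 3210×10^-6 = 1.401×10^-4 mol/L
α₀ = 1/(1 + K1/[H⁺] + K1K2/[H⁺]²) = 1/(1 + 10^+1.86 + 10^-0.30) = 0.01352
DIC = [CO2*]/α₀ = 1.401×10^-4 / 0.01352 = 10.36 mmol/L
[CO3²⁻] = α₂·DIC; α₂ = 0.006778, so [CO3²⁻] = 0.006778 × 10.36 = 0.0702 mmol/L

[CO3²⁻] = 0.0702 mmol/L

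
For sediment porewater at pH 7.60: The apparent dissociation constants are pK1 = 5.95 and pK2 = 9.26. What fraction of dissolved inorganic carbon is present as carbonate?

α₂ = 1 / (1 + [H⁺]/K2 + [H⁺]²/(K1K2)) = 1 / (1 + 10^+1.66 + 10^+0.01)
   = 1 / (1 + 45.709 + 1.0233) = 1/47.732 = 0.02095

α₂ = 0.0210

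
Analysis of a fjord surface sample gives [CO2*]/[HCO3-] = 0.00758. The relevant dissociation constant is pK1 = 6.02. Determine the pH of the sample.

From K1 = [H⁺][HCO3-]/[CO2*]:  pH = pK1 − log₁₀([CO2*]/[HCO3-])
log₁₀(0.00758) = -2.120
pH = 6.02 − (-2.120) = 8.14

pH = 8.14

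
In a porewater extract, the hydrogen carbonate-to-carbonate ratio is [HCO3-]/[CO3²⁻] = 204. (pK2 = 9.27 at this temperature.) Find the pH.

From K2 = [H⁺][CO3²⁻]/[HCO3-]:  pH = pK2 − log₁₀([HCO3-]/[CO3²⁻])
log₁₀(204) = +2.310
pH = 9.27 − (+2.310) = 6.96

pH = 6.96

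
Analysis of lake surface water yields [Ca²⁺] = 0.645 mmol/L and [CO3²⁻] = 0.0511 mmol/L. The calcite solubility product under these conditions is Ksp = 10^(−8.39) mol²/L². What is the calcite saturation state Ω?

Ksp = 10^(−8.39) = 4.074×10^-9
Ω = [Ca²⁺][CO3²⁻]/Ksp = (0.645×10^-3)(0.0511×10^-3) / 4.074×10^-9 = 8.09

Ω = 8.09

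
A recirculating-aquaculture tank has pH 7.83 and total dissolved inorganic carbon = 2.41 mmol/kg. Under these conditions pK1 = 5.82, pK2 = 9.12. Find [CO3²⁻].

α₂ = 1 / (1 + [H⁺]/K2 + [H⁺]²/(K1K2)) = 1 / (1 + 10^+1.29 + 10^-0.72)
   = 1 / (1 + 19.498 + 0.19055) = 1/20.689 = 0.04833
[CO3²⁻] = α₂ × DIC = 0.04833 × 2.41 = 0.116 mmol/kg

[CO3²⁻] = 0.116 mmol/kg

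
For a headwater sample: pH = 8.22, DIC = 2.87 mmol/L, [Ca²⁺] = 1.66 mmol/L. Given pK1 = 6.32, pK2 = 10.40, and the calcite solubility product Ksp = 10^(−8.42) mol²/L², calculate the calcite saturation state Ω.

α₂ = 1 / (1 + [H⁺]/K2 + [H⁺]²/(K1K2)) = 1 / (1 + 10^+2.18 + 10^+0.28)
   = 1 / (1 + 151.36 + 1.9055) = 1/154.26 = 0.006482
[CO3²⁻] = α₂ × DIC = 0.006482 × 2.87 = 0.01860 mmol/L = 18.60 μmol/L
Ksp = 10^(−8.42) = 3.802×10^-9
Ω = [Ca²⁺][CO3²⁻]/Ksp = (1.66×10^-3)(1.860×10^-5) / 3.802×10^-9 = 8.12

Ω = 8.12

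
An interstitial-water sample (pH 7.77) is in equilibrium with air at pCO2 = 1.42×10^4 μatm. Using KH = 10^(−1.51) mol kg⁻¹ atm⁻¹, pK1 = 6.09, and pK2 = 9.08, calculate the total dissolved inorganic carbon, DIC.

[CO2*] = KH · pCO2 = 10^(−1.51) × 1.42×10^4×10^-6 = 4.388×10^-4 mol/kg
α₀ = 1/(1 + K1/[H⁺] + K1K2/[H⁺]²) = 1/(1 + 10^+1.68 + 10^+0.37) = 0.01953
DIC = [CO2*]/α₀ = 4.388×10^-4 / 0.01953 = 22.5 mmol/kg

DIC = 22.5 mmol/kg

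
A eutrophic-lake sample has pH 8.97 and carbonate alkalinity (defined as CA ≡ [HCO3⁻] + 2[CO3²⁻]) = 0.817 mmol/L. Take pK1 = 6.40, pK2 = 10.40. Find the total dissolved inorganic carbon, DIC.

CA = [HCO3⁻] + 2[CO3²⁻] = (α₁ + 2α₂)·DIC
At pH 8.97: [H⁺]/K1 = 10^-2.57 = 0.0026915, K2/[H⁺] = 10^-1.43 = 0.037154
α₁ = 1/(1 + 0.0026915 + 0.037154) = 1/1.0398 = 0.9617; α₂ = α₁·K2/[H⁺] = 0.03573
α₁ + 2α₂ = 1.0331
DIC = CA / (α₁ + 2α₂) = 0.817 / 1.0331 = 0.791 mmol/L

DIC = 0.791 mmol/L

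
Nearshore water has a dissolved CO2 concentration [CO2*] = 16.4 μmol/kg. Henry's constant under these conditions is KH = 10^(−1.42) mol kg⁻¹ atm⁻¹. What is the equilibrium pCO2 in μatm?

pCO2 = 431 μatm

KH = 10^(−1.42) = 3.802×10^-2 mol kg⁻¹ atm⁻¹
pCO2 = [CO2*]/KH = 16.4×10^-6 / 3.802×10^-2 = 4.31×10^-4 atm = 431 μatm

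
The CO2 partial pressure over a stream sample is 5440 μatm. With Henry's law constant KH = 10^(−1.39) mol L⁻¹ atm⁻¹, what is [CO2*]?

KH = 10^(−1.39) = 4.074×10^-2 mol L⁻¹ atm⁻¹
[CO2*] = KH · pCO2 = 4.074×10^-2 × 5440×10^-6 atm = 2.22×10^-4 mol/L

[CO2*] = 222 μmol/L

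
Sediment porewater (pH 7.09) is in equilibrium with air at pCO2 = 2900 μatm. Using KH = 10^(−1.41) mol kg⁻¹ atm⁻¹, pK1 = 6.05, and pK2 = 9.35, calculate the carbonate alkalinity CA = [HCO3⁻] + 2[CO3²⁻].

CA = 1.25 mmol/kg

[CO2*] = KH · pCO2 = 10^(−1.41) × 2900×10^-6 = 1.128×10^-4 mol/kg
α₀ = 1/(1 + K1/[H⁺] + K1K2/[H⁺]²) = 1/(1 + 10^+1.04 + 10^-1.22) = 0.08316
DIC = [CO2*]/α₀ = 1.128×10^-4 / 0.08316 = 1.357 mmol/kg
CA = (α₁ + 2α₂)·DIC = (0.9118 + 2×0.005011) × 1.357 = 1.25 mmol/kg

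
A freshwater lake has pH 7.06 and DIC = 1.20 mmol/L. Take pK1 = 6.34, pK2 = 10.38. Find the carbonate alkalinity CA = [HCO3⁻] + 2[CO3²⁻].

CA = 1.01 mmol/L

CA = [HCO3⁻] + 2[CO3²⁻] = (α₁ + 2α₂)·DIC
At pH 7.06: [H⁺]/K1 = 10^-0.72 = 0.19055, K2/[H⁺] = 10^-3.32 = 0.00047863
α₁ = 1/(1 + 0.19055 + 0.00047863) = 1/1.1910 = 0.8396; α₂ = α₁·K2/[H⁺] = 0.0004019
α₁ + 2α₂ = 0.8404
CA = 0.8404 × 1.20 = 1.01 mmol/L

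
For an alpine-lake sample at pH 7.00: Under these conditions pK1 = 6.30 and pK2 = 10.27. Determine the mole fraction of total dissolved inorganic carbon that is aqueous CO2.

α₀ = 1 / (1 + K1/[H⁺] + K1K2/[H⁺]²) = 1 / (1 + 10^+0.70 + 10^-2.57)
   = 1 / (1 + 5.0119 + 0.0026915) = 1/6.0146 = 0.1663

α₀ = 0.166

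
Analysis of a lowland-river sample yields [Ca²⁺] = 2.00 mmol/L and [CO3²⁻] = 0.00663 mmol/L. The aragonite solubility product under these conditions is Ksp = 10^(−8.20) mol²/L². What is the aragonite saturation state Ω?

Ω = 2.10

Ksp = 10^(−8.20) = 6.310×10^-9
Ω = [Ca²⁺][CO3²⁻]/Ksp = (2.00×10^-3)(0.00663×10^-3) / 6.310×10^-9 = 2.10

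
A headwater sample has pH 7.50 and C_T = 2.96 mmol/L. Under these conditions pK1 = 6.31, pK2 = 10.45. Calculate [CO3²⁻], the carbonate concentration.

α₂ = 1 / (1 + [H⁺]/K2 + [H⁺]²/(K1K2)) = 1 / (1 + 10^+2.95 + 10^+1.76)
   = 1 / (1 + 891.25 + 57.544) = 1/949.79 = 0.001053
[CO3²⁻] = α₂ × DIC = 0.001053 × 2.96 = 0.00312 mmol/L = 3.12 μmol/L

[CO3²⁻] = 3.12 μmol/L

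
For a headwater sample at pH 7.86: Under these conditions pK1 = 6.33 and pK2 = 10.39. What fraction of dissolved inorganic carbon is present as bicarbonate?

α₁ = 0.969

α₁ = 1 / (1 + [H⁺]/K1 + K2/[H⁺]) = 1 / (1 + 10^-1.53 + 10^-2.53)
   = 1 / (1 + 0.029512 + 0.0029512) = 1/1.0325 = 0.9686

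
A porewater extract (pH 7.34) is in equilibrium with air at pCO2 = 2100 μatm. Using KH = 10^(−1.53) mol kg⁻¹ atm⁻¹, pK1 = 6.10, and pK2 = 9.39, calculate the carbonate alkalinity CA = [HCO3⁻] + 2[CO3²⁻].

CA = 1.10 mmol/kg

[CO2*] = KH · pCO2 = 10^(−1.53) × 2100×10^-6 = 6.198×10^-5 mol/kg
α₀ = 1/(1 + K1/[H⁺] + K1K2/[H⁺]²) = 1/(1 + 10^+1.24 + 10^-0.81) = 0.05396
DIC = [CO2*]/α₀ = 6.198×10^-5 / 0.05396 = 1.149 mmol/kg
CA = (α₁ + 2α₂)·DIC = (0.9377 + 2×0.008357) × 1.149 = 1.10 mmol/kg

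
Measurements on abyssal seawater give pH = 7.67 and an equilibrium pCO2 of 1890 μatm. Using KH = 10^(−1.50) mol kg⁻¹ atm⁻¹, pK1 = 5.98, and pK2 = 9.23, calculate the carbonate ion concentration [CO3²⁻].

[CO2*] = KH · pCO2 = 10^(−1.50) × 1890×10^-6 = 5.977×10^-5 mol/kg
α₀ = 1/(1 + K1/[H⁺] + K1K2/[H⁺]²) = 1/(1 + 10^+1.69 + 10^+0.13) = 0.01948
DIC = [CO2*]/α₀ = 5.977×10^-5 / 0.01948 = 3.068 mmol/kg
[CO3²⁻] = α₂·DIC; α₂ = 0.02628, so [CO3²⁻] = 0.02628 × 3.068 = 0.0806 mmol/kg

[CO3²⁻] = 0.0806 mmol/kg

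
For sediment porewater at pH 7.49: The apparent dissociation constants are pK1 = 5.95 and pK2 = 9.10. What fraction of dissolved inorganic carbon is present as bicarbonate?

α₁ = 0.949

α₁ = 1 / (1 + [H⁺]/K1 + K2/[H⁺]) = 1 / (1 + 10^-1.54 + 10^-1.61)
   = 1 / (1 + 0.028840 + 0.024547) = 1/1.0534 = 0.9493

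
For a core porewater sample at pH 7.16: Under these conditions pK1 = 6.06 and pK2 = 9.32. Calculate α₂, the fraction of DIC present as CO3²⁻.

α₂ = 0.00637

α₂ = 1 / (1 + [H⁺]/K2 + [H⁺]²/(K1K2)) = 1 / (1 + 10^+2.16 + 10^+1.06)
   = 1 / (1 + 144.54 + 11.482) = 1/157.03 = 0.006368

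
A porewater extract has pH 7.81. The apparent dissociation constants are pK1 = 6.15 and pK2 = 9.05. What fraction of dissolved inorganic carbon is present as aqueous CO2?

α₀ = 0.0203

α₀ = 1 / (1 + K1/[H⁺] + K1K2/[H⁺]²) = 1 / (1 + 10^+1.66 + 10^+0.42)
   = 1 / (1 + 45.709 + 2.6303) = 1/49.339 = 0.02027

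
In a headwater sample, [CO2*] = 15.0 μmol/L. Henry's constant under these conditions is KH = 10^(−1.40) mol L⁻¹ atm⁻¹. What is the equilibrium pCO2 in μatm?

KH = 10^(−1.40) = 3.981×10^-2 mol L⁻¹ atm⁻¹
pCO2 = [CO2*]/KH = 15.0×10^-6 / 3.981×10^-2 = 3.77×10^-4 atm = 377 μatm

pCO2 = 377 μatm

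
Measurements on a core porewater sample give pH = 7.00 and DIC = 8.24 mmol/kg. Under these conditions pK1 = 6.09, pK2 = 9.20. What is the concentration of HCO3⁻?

α₁ = 1 / (1 + [H⁺]/K1 + K2/[H⁺]) = 1 / (1 + 10^-0.91 + 10^-2.20)
   = 1 / (1 + 0.12303 + 0.0063096) = 1/1.1293 = 0.8855
[HCO3⁻] = α₁ × DIC = 0.8855 × 8.24 = 7.30 mmol/kg

[HCO3⁻] = 7.30 mmol/kg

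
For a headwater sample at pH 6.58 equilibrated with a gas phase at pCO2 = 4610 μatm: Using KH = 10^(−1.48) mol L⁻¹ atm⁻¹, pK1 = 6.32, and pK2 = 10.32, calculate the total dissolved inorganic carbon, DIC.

[CO2*] = KH · pCO2 = 10^(−1.48) × 4610×10^-6 = 1.527×10^-4 mol/L
α₀ = 1/(1 + K1/[H⁺] + K1K2/[H⁺]²) = 1/(1 + 10^+0.26 + 10^-3.48) = 0.3546
DIC = [CO2*]/α₀ = 1.527×10^-4 / 0.3546 = 0.430 mmol/L

DIC = 0.430 mmol/L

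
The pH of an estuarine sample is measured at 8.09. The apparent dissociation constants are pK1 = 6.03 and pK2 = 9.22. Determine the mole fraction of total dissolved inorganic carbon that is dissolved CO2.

α₀ = 1 / (1 + K1/[H⁺] + K1K2/[H⁺]²) = 1 / (1 + 10^+2.06 + 10^+0.93)
   = 1 / (1 + 114.82 + 8.5114) = 1/124.33 = 0.008043

α₀ = 0.00804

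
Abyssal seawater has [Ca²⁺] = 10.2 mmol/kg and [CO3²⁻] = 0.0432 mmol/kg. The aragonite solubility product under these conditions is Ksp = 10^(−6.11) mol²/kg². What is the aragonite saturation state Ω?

Ksp = 10^(−6.11) = 7.762×10^-7
Ω = [Ca²⁺][CO3²⁻]/Ksp = (10.2×10^-3)(0.0432×10^-3) / 7.762×10^-7 = 0.568

Ω = 0.568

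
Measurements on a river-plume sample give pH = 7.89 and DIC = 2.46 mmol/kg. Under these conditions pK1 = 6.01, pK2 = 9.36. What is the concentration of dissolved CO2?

α₀ = 1 / (1 + K1/[H⁺] + K1K2/[H⁺]²) = 1 / (1 + 10^+1.88 + 10^+0.41)
   = 1 / (1 + 75.858 + 2.5704) = 1/79.428 = 0.01259
[CO2*] = α₀ × DIC = 0.01259 × 2.46 = 0.0310 mmol/kg

[CO2*] = 0.0310 mmol/kg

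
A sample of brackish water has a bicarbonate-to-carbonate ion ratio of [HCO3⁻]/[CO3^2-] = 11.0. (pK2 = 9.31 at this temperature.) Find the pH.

From K2 = [H⁺][CO3^2-]/[HCO3⁻]:  pH = pK2 − log₁₀([HCO3⁻]/[CO3^2-])
log₁₀(11.0) = +1.041
pH = 9.31 − (+1.041) = 8.27

pH = 8.27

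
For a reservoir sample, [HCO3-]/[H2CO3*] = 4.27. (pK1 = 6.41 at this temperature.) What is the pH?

pH = 7.04

From K1 = [H⁺][HCO3-]/[H2CO3*]:  pH = pK1 + log₁₀([HCO3-]/[H2CO3*])
log₁₀(4.27) = +0.630
pH = 6.41 + (+0.630) = 7.04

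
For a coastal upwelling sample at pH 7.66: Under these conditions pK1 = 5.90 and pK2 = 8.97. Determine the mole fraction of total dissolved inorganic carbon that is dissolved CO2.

α₀ = 1 / (1 + K1/[H⁺] + K1K2/[H⁺]²) = 1 / (1 + 10^+1.76 + 10^+0.45)
   = 1 / (1 + 57.544 + 2.8184) = 1/61.362 = 0.01630

α₀ = 0.0163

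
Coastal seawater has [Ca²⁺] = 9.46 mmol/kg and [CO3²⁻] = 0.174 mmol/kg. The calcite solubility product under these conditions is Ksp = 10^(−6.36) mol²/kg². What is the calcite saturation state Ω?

Ω = 3.77

Ksp = 10^(−6.36) = 4.365×10^-7
Ω = [Ca²⁺][CO3²⁻]/Ksp = (9.46×10^-3)(0.174×10^-3) / 4.365×10^-7 = 3.77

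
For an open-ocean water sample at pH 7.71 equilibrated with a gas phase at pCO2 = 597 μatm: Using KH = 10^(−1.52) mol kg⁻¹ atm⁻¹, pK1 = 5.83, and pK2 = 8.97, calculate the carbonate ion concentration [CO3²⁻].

[CO2*] = KH · pCO2 = 10^(−1.52) × 597×10^-6 = 1.803×10^-5 mol/kg
α₀ = 1/(1 + K1/[H⁺] + K1K2/[H⁺]²) = 1/(1 + 10^+1.88 + 10^+0.62) = 0.01234
DIC = [CO2*]/α₀ = 1.803×10^-5 / 0.01234 = 1.461 mmol/kg
[CO3²⁻] = α₂·DIC; α₂ = 0.05145, so [CO3²⁻] = 0.05145 × 1.461 = 0.0752 mmol/kg

[CO3²⁻] = 0.0752 mmol/kg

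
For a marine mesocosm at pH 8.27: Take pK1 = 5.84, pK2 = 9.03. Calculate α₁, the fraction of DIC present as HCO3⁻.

α₁ = 0.849

α₁ = 1 / (1 + [H⁺]/K1 + K2/[H⁺]) = 1 / (1 + 10^-2.43 + 10^-0.76)
   = 1 / (1 + 0.0037154 + 0.17378) = 1/1.1775 = 0.8493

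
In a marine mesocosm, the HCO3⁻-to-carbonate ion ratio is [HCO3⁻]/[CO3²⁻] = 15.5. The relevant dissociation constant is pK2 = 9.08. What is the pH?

From K2 = [H⁺][CO3²⁻]/[HCO3⁻]:  pH = pK2 − log₁₀([HCO3⁻]/[CO3²⁻])
log₁₀(15.5) = +1.190
pH = 9.08 − (+1.190) = 7.89

pH = 7.89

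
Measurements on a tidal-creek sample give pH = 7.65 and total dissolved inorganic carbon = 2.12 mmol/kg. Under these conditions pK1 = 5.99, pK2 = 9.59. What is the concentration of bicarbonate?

[HCO3⁻] = 2.05 mmol/kg

α₁ = 1 / (1 + [H⁺]/K1 + K2/[H⁺]) = 1 / (1 + 10^-1.66 + 10^-1.94)
   = 1 / (1 + 0.021878 + 0.011482) = 1/1.0334 = 0.9677
[HCO3⁻] = α₁ × DIC = 0.9677 × 2.12 = 2.05 mmol/kg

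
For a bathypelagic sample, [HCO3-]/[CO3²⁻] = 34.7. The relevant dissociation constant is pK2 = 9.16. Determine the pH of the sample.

pH = 7.62

From K2 = [H⁺][CO3²⁻]/[HCO3-]:  pH = pK2 − log₁₀([HCO3-]/[CO3²⁻])
log₁₀(34.7) = +1.540
pH = 9.16 − (+1.540) = 7.62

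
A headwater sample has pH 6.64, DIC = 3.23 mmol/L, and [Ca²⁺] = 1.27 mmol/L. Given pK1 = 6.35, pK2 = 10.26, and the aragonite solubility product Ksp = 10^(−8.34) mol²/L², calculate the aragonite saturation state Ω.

α₂ = 1 / (1 + [H⁺]/K2 + [H⁺]²/(K1K2)) = 1 / (1 + 10^+3.62 + 10^+3.33)
   = 1 / (1 + 4168.7 + 2138.0) = 1/6307.7 = 0.0001585
[CO3²⁻] = α₂ × DIC = 0.0001585 × 3.23 = 0.0005121 mmol/L = 0.5121 μmol/L
Ksp = 10^(−8.34) = 4.571×10^-9
Ω = [Ca²⁺][CO3²⁻]/Ksp = (1.27×10^-3)(5.121×10^-7) / 4.571×10^-9 = 0.142

Ω = 0.142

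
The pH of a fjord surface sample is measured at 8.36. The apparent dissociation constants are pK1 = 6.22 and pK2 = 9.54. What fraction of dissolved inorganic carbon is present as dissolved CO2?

α₀ = 1 / (1 + K1/[H⁺] + K1K2/[H⁺]²) = 1 / (1 + 10^+2.14 + 10^+0.96)
   = 1 / (1 + 138.04 + 9.1201) = 1/148.16 = 0.006750

α₀ = 0.00675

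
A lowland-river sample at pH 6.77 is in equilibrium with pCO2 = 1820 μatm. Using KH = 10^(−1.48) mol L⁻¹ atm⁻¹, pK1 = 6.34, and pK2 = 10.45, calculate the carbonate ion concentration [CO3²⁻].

[CO3²⁻] = 0.0339 μmol/L

[CO2*] = KH · pCO2 = 10^(−1.48) × 1820×10^-6 = 6.027×10^-5 mol/L
α₀ = 1/(1 + K1/[H⁺] + K1K2/[H⁺]²) = 1/(1 + 10^+0.43 + 10^-3.25) = 0.2708
DIC = [CO2*]/α₀ = 6.027×10^-5 / 0.2708 = 0.2225 mmol/L
[CO3²⁻] = α₂·DIC; α₂ = 0.0001523, so [CO3²⁻] = 0.0001523 × 0.2225 = 3.39×10^-5 mmol/L = 0.0339 μmol/L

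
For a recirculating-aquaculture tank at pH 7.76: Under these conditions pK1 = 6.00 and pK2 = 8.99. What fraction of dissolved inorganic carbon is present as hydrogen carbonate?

α₁ = 0.929

α₁ = 1 / (1 + [H⁺]/K1 + K2/[H⁺]) = 1 / (1 + 10^-1.76 + 10^-1.23)
   = 1 / (1 + 0.017378 + 0.058884) = 1/1.0763 = 0.9291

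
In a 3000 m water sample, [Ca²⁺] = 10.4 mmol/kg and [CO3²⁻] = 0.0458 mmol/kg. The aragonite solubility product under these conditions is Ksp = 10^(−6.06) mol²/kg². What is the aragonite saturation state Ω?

Ksp = 10^(−6.06) = 8.710×10^-7
Ω = [Ca²⁺][CO3²⁻]/Ksp = (10.4×10^-3)(0.0458×10^-3) / 8.710×10^-7 = 0.547

Ω = 0.547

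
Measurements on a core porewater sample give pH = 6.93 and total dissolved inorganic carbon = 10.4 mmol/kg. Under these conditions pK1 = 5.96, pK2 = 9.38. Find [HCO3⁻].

α₁ = 1 / (1 + [H⁺]/K1 + K2/[H⁺]) = 1 / (1 + 10^-0.97 + 10^-2.45)
   = 1 / (1 + 0.10715 + 0.0035481) = 1/1.1107 = 0.9003
[HCO3⁻] = α₁ × DIC = 0.9003 × 10.4 = 9.36 mmol/kg

[HCO3⁻] = 9.36 mmol/kg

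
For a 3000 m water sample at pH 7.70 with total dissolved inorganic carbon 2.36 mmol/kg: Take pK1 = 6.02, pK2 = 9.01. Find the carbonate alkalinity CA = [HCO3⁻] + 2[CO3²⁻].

CA = [HCO3⁻] + 2[CO3²⁻] = (α₁ + 2α₂)·DIC
At pH 7.70: [H⁺]/K1 = 10^-1.68 = 0.020893, K2/[H⁺] = 10^-1.31 = 0.048978
α₁ = 1/(1 + 0.020893 + 0.048978) = 1/1.0699 = 0.9347; α₂ = α₁·K2/[H⁺] = 0.04578
α₁ + 2α₂ = 1.0263
CA = 1.0263 × 2.36 = 2.42 mmol/kg

CA = 2.42 mmol/kg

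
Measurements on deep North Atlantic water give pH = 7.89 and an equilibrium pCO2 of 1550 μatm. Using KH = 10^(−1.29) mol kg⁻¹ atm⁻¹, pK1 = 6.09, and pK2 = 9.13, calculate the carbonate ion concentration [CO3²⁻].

[CO3²⁻] = 0.289 mmol/kg

[CO2*] = KH · pCO2 = 10^(−1.29) × 1550×10^-6 = 7.949×10^-5 mol/kg
α₀ = 1/(1 + K1/[H⁺] + K1K2/[H⁺]²) = 1/(1 + 10^+1.80 + 10^+0.56) = 0.01477
DIC = [CO2*]/α₀ = 7.949×10^-5 / 0.01477 = 5.384 mmol/kg
[CO3²⁻] = α₂·DIC; α₂ = 0.05361, so [CO3²⁻] = 0.05361 × 5.384 = 0.289 mmol/kg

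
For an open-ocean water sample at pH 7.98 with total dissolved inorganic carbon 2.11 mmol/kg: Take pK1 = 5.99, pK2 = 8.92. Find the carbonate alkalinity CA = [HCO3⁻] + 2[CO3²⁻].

CA = [HCO3⁻] + 2[CO3²⁻] = (α₁ + 2α₂)·DIC
At pH 7.98: [H⁺]/K1 = 10^-1.99 = 0.010233, K2/[H⁺] = 10^-0.94 = 0.11482
α₁ = 1/(1 + 0.010233 + 0.11482) = 1/1.1250 = 0.8889; α₂ = α₁·K2/[H⁺] = 0.1021
α₁ + 2α₂ = 1.0930
CA = 1.0930 × 2.11 = 2.31 mmol/kg

CA = 2.31 mmol/kg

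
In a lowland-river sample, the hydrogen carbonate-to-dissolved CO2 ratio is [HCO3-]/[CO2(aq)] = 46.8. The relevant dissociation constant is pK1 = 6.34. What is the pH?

pH = 8.01

From K1 = [H⁺][HCO3-]/[CO2(aq)]:  pH = pK1 + log₁₀([HCO3-]/[CO2(aq)])
log₁₀(46.8) = +1.670
pH = 6.34 + (+1.670) = 8.01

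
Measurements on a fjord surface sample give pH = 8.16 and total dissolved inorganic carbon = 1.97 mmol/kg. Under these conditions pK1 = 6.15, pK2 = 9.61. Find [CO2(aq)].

α₀ = 1 / (1 + K1/[H⁺] + K1K2/[H⁺]²) = 1 / (1 + 10^+2.01 + 10^+0.56)
   = 1 / (1 + 102.33 + 3.6308) = 1/106.96 = 0.009349
[CO2*] = α₀ × DIC = 0.009349 × 1.97 = 0.0184 mmol/kg = 18.4 μmol/kg

[CO2*] = 18.4 μmol/kg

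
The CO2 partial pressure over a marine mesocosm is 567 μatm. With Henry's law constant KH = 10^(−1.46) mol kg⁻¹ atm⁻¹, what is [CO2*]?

[CO2*] = 19.7 μmol/kg

KH = 10^(−1.46) = 3.467×10^-2 mol kg⁻¹ atm⁻¹
[CO2*] = KH · pCO2 = 3.467×10^-2 × 567×10^-6 atm = 1.97×10^-5 mol/kg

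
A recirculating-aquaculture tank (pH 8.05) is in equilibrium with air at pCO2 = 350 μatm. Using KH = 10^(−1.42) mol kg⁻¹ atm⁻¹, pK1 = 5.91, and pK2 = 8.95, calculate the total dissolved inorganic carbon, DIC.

[CO2*] = KH · pCO2 = 10^(−1.42) × 350×10^-6 = 1.331×10^-5 mol/kg
α₀ = 1/(1 + K1/[H⁺] + K1K2/[H⁺]²) = 1/(1 + 10^+2.14 + 10^+1.24) = 0.006393
DIC = [CO2*]/α₀ = 1.331×10^-5 / 0.006393 = 2.08 mmol/kg

DIC = 2.08 mmol/kg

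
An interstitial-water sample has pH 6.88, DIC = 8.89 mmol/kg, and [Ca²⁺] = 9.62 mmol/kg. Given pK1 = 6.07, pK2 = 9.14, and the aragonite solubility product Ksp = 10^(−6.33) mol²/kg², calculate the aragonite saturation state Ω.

Ω = 0.866

α₂ = 1 / (1 + [H⁺]/K2 + [H⁺]²/(K1K2)) = 1 / (1 + 10^+2.26 + 10^+1.45)
   = 1 / (1 + 181.97 + 28.184) = 1/211.15 = 0.004736
[CO3²⁻] = α₂ × DIC = 0.004736 × 8.89 = 0.04210 mmol/kg
Ksp = 10^(−6.33) = 4.677×10^-7
Ω = [Ca²⁺][CO3²⁻]/Ksp = (9.62×10^-3)(4.210×10^-5) / 4.677×10^-7 = 0.866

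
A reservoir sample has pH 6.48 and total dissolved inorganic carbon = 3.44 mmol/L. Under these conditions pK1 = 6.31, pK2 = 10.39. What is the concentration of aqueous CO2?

α₀ = 1 / (1 + K1/[H⁺] + K1K2/[H⁺]²) = 1 / (1 + 10^+0.17 + 10^-3.74)
   = 1 / (1 + 1.4791 + 0.00018197) = 1/2.4793 = 0.4033
[CO2*] = α₀ × DIC = 0.4033 × 3.44 = 1.39 mmol/L

[CO2*] = 1.39 mmol/L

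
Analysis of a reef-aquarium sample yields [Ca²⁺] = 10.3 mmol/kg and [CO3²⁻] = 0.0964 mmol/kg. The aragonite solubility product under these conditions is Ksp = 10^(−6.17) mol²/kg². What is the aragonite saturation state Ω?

Ksp = 10^(−6.17) = 6.761×10^-7
Ω = [Ca²⁺][CO3²⁻]/Ksp = (10.3×10^-3)(0.0964×10^-3) / 6.761×10^-7 = 1.47

Ω = 1.47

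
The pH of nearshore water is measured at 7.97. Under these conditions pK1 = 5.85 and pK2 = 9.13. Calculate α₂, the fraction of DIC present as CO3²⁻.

α₂ = 1 / (1 + [H⁺]/K2 + [H⁺]²/(K1K2)) = 1 / (1 + 10^+1.16 + 10^-0.96)
   = 1 / (1 + 14.454 + 0.10965) = 1/15.564 = 0.06425

α₂ = 0.0643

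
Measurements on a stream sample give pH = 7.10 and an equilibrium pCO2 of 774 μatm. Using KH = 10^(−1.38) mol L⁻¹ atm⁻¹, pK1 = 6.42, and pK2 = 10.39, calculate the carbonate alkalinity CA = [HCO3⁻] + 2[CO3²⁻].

CA = 0.155 mmol/L

[CO2*] = KH · pCO2 = 10^(−1.38) × 774×10^-6 = 3.227×10^-5 mol/L
α₀ = 1/(1 + K1/[H⁺] + K1K2/[H⁺]²) = 1/(1 + 10^+0.68 + 10^-2.61) = 0.1727
DIC = [CO2*]/α₀ = 3.227×10^-5 / 0.1727 = 0.1868 mmol/L
CA = (α₁ + 2α₂)·DIC = (0.8268 + 2×0.0004240) × 0.1868 = 0.155 mmol/L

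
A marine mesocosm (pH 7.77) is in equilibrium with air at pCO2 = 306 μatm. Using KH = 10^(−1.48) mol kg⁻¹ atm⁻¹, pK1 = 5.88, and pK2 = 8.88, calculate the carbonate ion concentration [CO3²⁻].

[CO2*] = KH · pCO2 = 10^(−1.48) × 306×10^-6 = 1.013×10^-5 mol/kg
α₀ = 1/(1 + K1/[H⁺] + K1K2/[H⁺]²) = 1/(1 + 10^+1.89 + 10^+0.78) = 0.01181
DIC = [CO2*]/α₀ = 1.013×10^-5 / 0.01181 = 0.8577 mmol/kg
[CO3²⁻] = α₂·DIC; α₂ = 0.07118, so [CO3²⁻] = 0.07118 × 0.8577 = 0.0611 mmol/kg

[CO3²⁻] = 0.0611 mmol/kg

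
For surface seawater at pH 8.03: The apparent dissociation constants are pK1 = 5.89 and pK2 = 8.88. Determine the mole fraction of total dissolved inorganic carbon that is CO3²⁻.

α₂ = 0.123

α₂ = 1 / (1 + [H⁺]/K2 + [H⁺]²/(K1K2)) = 1 / (1 + 10^+0.85 + 10^-1.29)
   = 1 / (1 + 7.0795 + 0.051286) = 1/8.1307 = 0.1230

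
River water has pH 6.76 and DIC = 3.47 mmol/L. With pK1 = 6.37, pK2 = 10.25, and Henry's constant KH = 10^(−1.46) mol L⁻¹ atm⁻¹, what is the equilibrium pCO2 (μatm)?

pCO2 = 2.90×10^4 μatm

α₀ = 1 / (1 + K1/[H⁺] + K1K2/[H⁺]²) = 1 / (1 + 10^+0.39 + 10^-3.10)
   = 1 / (1 + 2.4547 + 0.00079433) = 1/3.4555 = 0.2894
[CO2*] = α₀ × DIC = 0.2894 × 3.47 = 1.004 mmol/L
pCO2 = [CO2*]/KH = 1.004×10^-3 / 3.467×10^-2 = 2.90×10^4 μatm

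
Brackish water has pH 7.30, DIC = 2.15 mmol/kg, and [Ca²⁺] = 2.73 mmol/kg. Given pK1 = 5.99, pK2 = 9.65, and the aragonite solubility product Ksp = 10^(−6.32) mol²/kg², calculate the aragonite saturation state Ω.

α₂ = 1 / (1 + [H⁺]/K2 + [H⁺]²/(K1K2)) = 1 / (1 + 10^+2.35 + 10^+1.04)
   = 1 / (1 + 223.87 + 10.965) = 1/235.84 = 0.004240
[CO3²⁻] = α₂ × DIC = 0.004240 × 2.15 = 0.009116 mmol/kg = 9.116 μmol/kg
Ksp = 10^(−6.32) = 4.786×10^-7
Ω = [Ca²⁺][CO3²⁻]/Ksp = (2.73×10^-3)(9.116×10^-6) / 4.786×10^-7 = 0.0520

Ω = 0.0520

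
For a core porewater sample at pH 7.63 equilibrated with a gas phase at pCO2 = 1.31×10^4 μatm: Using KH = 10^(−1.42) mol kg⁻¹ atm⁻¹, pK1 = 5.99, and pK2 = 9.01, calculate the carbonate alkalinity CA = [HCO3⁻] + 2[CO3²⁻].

CA = 23.6 mmol/kg

[CO2*] = KH · pCO2 = 10^(−1.42) × 1.31×10^4×10^-6 = 4.980×10^-4 mol/kg
α₀ = 1/(1 + K1/[H⁺] + K1K2/[H⁺]²) = 1/(1 + 10^+1.64 + 10^+0.26) = 0.02152
DIC = [CO2*]/α₀ = 4.980×10^-4 / 0.02152 = 23.14 mmol/kg
CA = (α₁ + 2α₂)·DIC = (0.9393 + 2×0.03916) × 23.14 = 23.6 mmol/kg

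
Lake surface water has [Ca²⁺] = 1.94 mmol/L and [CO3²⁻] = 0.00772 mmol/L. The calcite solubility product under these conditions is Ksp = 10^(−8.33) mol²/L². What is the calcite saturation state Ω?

Ω = 3.20

Ksp = 10^(−8.33) = 4.677×10^-9
Ω = [Ca²⁺][CO3²⁻]/Ksp = (1.94×10^-3)(0.00772×10^-3) / 4.677×10^-9 = 3.20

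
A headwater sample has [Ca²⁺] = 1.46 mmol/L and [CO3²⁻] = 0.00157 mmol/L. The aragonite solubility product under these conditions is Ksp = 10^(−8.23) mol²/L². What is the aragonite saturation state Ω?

Ω = 0.389

Ksp = 10^(−8.23) = 5.888×10^-9
Ω = [Ca²⁺][CO3²⁻]/Ksp = (1.46×10^-3)(0.00157×10^-3) / 5.888×10^-9 = 0.389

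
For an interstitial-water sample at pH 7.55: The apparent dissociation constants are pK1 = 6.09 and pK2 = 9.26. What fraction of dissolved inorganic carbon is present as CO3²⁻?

α₂ = 0.0185

α₂ = 1 / (1 + [H⁺]/K2 + [H⁺]²/(K1K2)) = 1 / (1 + 10^+1.71 + 10^+0.25)
   = 1 / (1 + 51.286 + 1.7783) = 1/54.064 = 0.01850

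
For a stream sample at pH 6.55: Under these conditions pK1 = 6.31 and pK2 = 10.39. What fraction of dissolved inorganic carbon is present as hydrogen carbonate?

α₁ = 0.635

α₁ = 1 / (1 + [H⁺]/K1 + K2/[H⁺]) = 1 / (1 + 10^-0.24 + 10^-3.84)
   = 1 / (1 + 0.57544 + 0.00014454) = 1/1.5756 = 0.6347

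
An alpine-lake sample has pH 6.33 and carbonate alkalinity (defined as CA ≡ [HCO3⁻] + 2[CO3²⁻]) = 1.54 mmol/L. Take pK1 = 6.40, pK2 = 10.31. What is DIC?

CA = [HCO3⁻] + 2[CO3²⁻] = (α₁ + 2α₂)·DIC
At pH 6.33: [H⁺]/K1 = 10^0.07 = 1.1749, K2/[H⁺] = 10^-3.98 = 0.00010471
α₁ = 1/(1 + 1.1749 + 0.00010471) = 1/2.1750 = 0.4598; α₂ = α₁·K2/[H⁺] = 4.814×10^-5
α₁ + 2α₂ = 0.4599
DIC = CA / (α₁ + 2α₂) = 1.54 / 0.4599 = 3.35 mmol/L

DIC = 3.35 mmol/L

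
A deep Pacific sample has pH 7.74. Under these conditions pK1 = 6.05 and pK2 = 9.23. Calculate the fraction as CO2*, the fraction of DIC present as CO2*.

α₀ = 1 / (1 + K1/[H⁺] + K1K2/[H⁺]²) = 1 / (1 + 10^+1.69 + 10^+0.20)
   = 1 / (1 + 48.978 + 1.5849) = 1/51.563 = 0.01939

α₀ = 0.0194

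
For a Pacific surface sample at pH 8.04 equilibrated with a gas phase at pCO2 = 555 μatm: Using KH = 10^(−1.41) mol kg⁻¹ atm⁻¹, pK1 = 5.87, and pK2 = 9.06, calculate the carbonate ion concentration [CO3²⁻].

[CO2*] = KH · pCO2 = 10^(−1.41) × 555×10^-6 = 2.159×10^-5 mol/kg
α₀ = 1/(1 + K1/[H⁺] + K1K2/[H⁺]²) = 1/(1 + 10^+2.17 + 10^+1.15) = 0.006134
DIC = [CO2*]/α₀ = 2.159×10^-5 / 0.006134 = 3.520 mmol/kg
[CO3²⁻] = α₂·DIC; α₂ = 0.08664, so [CO3²⁻] = 0.08664 × 3.520 = 0.305 mmol/kg

[CO3²⁻] = 0.305 mmol/kg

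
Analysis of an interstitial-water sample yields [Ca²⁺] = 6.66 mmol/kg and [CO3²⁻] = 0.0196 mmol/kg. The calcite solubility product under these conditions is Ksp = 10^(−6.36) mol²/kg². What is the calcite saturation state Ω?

Ksp = 10^(−6.36) = 4.365×10^-7
Ω = [Ca²⁺][CO3²⁻]/Ksp = (6.66×10^-3)(0.0196×10^-3) / 4.365×10^-7 = 0.299

Ω = 0.299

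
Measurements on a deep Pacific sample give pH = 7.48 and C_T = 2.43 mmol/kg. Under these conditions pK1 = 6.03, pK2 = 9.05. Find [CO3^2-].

[CO3²⁻] = 0.0616 mmol/kg

α₂ = 1 / (1 + [H⁺]/K2 + [H⁺]²/(K1K2)) = 1 / (1 + 10^+1.57 + 10^+0.12)
   = 1 / (1 + 37.154 + 1.3183) = 1/39.472 = 0.02533
[CO3²⁻] = α₂ × DIC = 0.02533 × 2.43 = 0.0616 mmol/kg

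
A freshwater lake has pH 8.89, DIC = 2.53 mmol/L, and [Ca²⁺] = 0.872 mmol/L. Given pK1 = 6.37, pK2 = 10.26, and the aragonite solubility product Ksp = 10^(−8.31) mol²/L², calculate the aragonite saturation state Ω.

Ω = 18.4

α₂ = 1 / (1 + [H⁺]/K2 + [H⁺]²/(K1K2)) = 1 / (1 + 10^+1.37 + 10^-1.15)
   = 1 / (1 + 23.442 + 0.070795) = 1/24.513 = 0.04079
[CO3²⁻] = α₂ × DIC = 0.04079 × 2.53 = 0.1032 mmol/L
Ksp = 10^(−8.31) = 4.898×10^-9
Ω = [Ca²⁺][CO3²⁻]/Ksp = (0.872×10^-3)(1.032×10^-4) / 4.898×10^-9 = 18.4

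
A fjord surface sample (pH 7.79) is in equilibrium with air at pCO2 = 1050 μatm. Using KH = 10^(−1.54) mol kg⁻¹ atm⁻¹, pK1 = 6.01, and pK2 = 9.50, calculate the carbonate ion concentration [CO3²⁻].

[CO3²⁻] = 0.0356 mmol/kg

[CO2*] = KH · pCO2 = 10^(−1.54) × 1050×10^-6 = 3.028×10^-5 mol/kg
α₀ = 1/(1 + K1/[H⁺] + K1K2/[H⁺]²) = 1/(1 + 10^+1.78 + 10^+0.07) = 0.01602
DIC = [CO2*]/α₀ = 3.028×10^-5 / 0.01602 = 1.891 mmol/kg
[CO3²⁻] = α₂·DIC; α₂ = 0.01882, so [CO3²⁻] = 0.01882 × 1.891 = 0.0356 mmol/kg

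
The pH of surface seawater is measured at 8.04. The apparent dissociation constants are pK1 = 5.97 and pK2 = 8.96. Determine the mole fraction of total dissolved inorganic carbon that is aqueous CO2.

α₀ = 0.00754

α₀ = 1 / (1 + K1/[H⁺] + K1K2/[H⁺]²) = 1 / (1 + 10^+2.07 + 10^+1.15)
   = 1 / (1 + 117.49 + 14.125) = 1/132.62 = 0.007541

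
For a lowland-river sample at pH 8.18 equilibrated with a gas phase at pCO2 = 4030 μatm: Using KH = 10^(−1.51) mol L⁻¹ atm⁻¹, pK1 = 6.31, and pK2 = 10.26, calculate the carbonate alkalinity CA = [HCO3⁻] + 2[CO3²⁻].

CA = 9.39 mmol/L

[CO2*] = KH · pCO2 = 10^(−1.51) × 4030×10^-6 = 1.245×10^-4 mol/L
α₀ = 1/(1 + K1/[H⁺] + K1K2/[H⁺]²) = 1/(1 + 10^+1.87 + 10^-0.21) = 0.01320
DIC = [CO2*]/α₀ = 1.245×10^-4 / 0.01320 = 9.434 mmol/L
CA = (α₁ + 2α₂)·DIC = (0.9787 + 2×0.008140) × 9.434 = 9.39 mmol/L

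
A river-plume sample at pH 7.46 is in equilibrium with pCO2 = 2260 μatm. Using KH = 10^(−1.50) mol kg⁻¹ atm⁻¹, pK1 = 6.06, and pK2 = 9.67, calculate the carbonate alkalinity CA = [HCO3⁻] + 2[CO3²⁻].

[CO2*] = KH · pCO2 = 10^(−1.50) × 2260×10^-6 = 7.147×10^-5 mol/kg
α₀ = 1/(1 + K1/[H⁺] + K1K2/[H⁺]²) = 1/(1 + 10^+1.40 + 10^-0.81) = 0.03806
DIC = [CO2*]/α₀ = 7.147×10^-5 / 0.03806 = 1.878 mmol/kg
CA = (α₁ + 2α₂)·DIC = (0.9560 + 2×0.005895) × 1.878 = 1.82 mmol/kg

CA = 1.82 mmol/kg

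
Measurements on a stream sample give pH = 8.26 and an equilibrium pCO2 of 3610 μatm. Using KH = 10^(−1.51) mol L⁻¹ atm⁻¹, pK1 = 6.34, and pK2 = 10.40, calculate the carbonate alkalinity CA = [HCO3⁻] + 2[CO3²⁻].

[CO2*] = KH · pCO2 = 10^(−1.51) × 3610×10^-6 = 1.116×10^-4 mol/L
α₀ = 1/(1 + K1/[H⁺] + K1K2/[H⁺]²) = 1/(1 + 10^+1.92 + 10^-0.22) = 0.01180
DIC = [CO2*]/α₀ = 1.116×10^-4 / 0.01180 = 9.458 mmol/L
CA = (α₁ + 2α₂)·DIC = (0.9811 + 2×0.007107) × 9.458 = 9.41 mmol/L

CA = 9.41 mmol/L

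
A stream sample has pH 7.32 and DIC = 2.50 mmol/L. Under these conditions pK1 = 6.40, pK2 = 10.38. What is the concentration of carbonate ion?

α₂ = 1 / (1 + [H⁺]/K2 + [H⁺]²/(K1K2)) = 1 / (1 + 10^+3.06 + 10^+2.14)
   = 1 / (1 + 1148.2 + 138.04) = 1/1287.2 = 0.0007769
[CO3²⁻] = α₂ × DIC = 0.0007769 × 2.50 = 0.00194 mmol/L = 1.94 μmol/L

[CO3²⁻] = 1.94 μmol/L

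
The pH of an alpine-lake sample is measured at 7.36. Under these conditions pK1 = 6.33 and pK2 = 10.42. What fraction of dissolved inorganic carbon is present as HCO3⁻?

α₁ = 0.914

α₁ = 1 / (1 + [H⁺]/K1 + K2/[H⁺]) = 1 / (1 + 10^-1.03 + 10^-3.06)
   = 1 / (1 + 0.093325 + 0.00087096) = 1/1.0942 = 0.9139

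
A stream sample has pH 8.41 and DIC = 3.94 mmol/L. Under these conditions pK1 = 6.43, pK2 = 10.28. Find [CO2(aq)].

α₀ = 1 / (1 + K1/[H⁺] + K1K2/[H⁺]²) = 1 / (1 + 10^+1.98 + 10^+0.11)
   = 1 / (1 + 95.499 + 1.2882) = 1/97.788 = 0.01023
[CO2*] = α₀ × DIC = 0.01023 × 3.94 = 0.0403 mmol/L

[CO2*] = 0.0403 mmol/L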